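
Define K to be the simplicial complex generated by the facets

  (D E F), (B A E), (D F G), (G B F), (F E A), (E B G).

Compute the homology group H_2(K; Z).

We work with the vertex ordering A < B < D < E < F < G. The simplices of K, each written with vertices in increasing order, are:

  0-simplices (6): A, B, D, E, F, G
  1-simplices (12): AB, AE, AF, BE, BF, BG, DE, DF, DG, EF, EG, FG
  2-simplices (6): ABE, AEF, BEG, BFG, DEF, DFG

so the chain groups are C_0 ≅ Z^6, C_1 ≅ Z^12, C_2 ≅ Z^6.

∂_1: C_1 → C_0 sends each edge [p,q] (with p < q) to q − p. For instance
  ∂BF = F − B.
The resulting 6×12 matrix has rank 5, and its Smith normal form has invariant factors (1,1,1,1,1).

∂_2: C_2 → C_1 acts by ∂[p,q,r] = [q,r] − [p,r] + [p,q]. For instance
  ∂BEG = EG − BG + BE,
  ∂BFG = FG − BG + BF.
The resulting 12×6 matrix has rank 6, and its Smith normal form has invariant factors (1,1,1,1,1,1).

Reading off H_k = ker ∂_k / im ∂_{k+1}:

  H_2: rank ker ∂_2 − rank ∂_3 = (6 − 6) − 0 = 0, and there is no ∂_3, so H_2 = 0.

H_2 ≅ 0.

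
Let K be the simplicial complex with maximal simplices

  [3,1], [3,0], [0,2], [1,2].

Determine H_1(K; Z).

We work with the vertex ordering 0 < 1 < 2 < 3. The simplices of K, each written with vertices in increasing order, are:

  0-simplices (4): [0], [1], [2], [3]
  1-simplices (4): [0,2], [0,3], [1,2], [1,3]

giving chain groups C_0 ≅ Z^4, C_1 ≅ Z^4.

∂_1: C_1 → C_0 is given by ∂[p,q] = [q] − [p]. For instance
  ∂[0,2] = [2] − [0].
This gives a 4×4 integer matrix of rank 3; reducing to Smith normal form yields diagonal entries (1,1,1).

Now H_k = ker ∂_k / im ∂_{k+1}, so:

  H_1: rank ker ∂_1 − rank ∂_2 = (4 − 3) − 0 = 1, and there is no ∂_2, so H_1 ≅ Z.

H_1 = Z.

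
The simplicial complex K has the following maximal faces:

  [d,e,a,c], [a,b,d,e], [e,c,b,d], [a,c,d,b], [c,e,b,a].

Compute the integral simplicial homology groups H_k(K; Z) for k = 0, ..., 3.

H_0 = Z,  H_1 = 0,  H_2 = 0,  H_3 = Z.

Fix the vertex order a < b < c < d < e and write every simplex with vertices in increasing order. Then dim K = 3 and the simplices of K are:

  0-simplices (5): a, b, c, d, e
  1-simplices (10): ab, ac, ad, ae, bc, bd, be, cd, ce, de
  2-simplices (10): abc, abd, abe, acd, ace, ade, bcd, bce, bde, cde
  3-simplices (5): abcd, abce, abde, acde, bcde

Hence C_0 ≅ Z^5, C_1 ≅ Z^10, C_2 ≅ Z^10, C_3 ≅ Z^5.

The boundary map ∂_1: C_1 → C_0 sends each edge [p,q] (with p < q) to q − p. For instance
  ∂ae = e − a.
The 5×10 boundary matrix has rank 4 and Smith normal form diag(1,1,1,1).

∂_2: C_2 → C_1 acts by ∂[p,q,r] = [q,r] − [p,r] + [p,q]. For instance
  ∂abc = bc − ac + ab,
  ∂abe = be − ae + ab.
The resulting 10×10 matrix has rank 6, and its Smith normal form has invariant factors (1,1,1,1,1,1).

∂_3: C_3 → C_2 sends each 3-simplex σ to the alternating sum Σ_i (−1)^i (σ with its i-th vertex removed). For instance
  ∂acde = cde − ade + ace − acd,
  ∂abce = bce − ace + abe − abc.
The 10×5 boundary matrix has rank 4 and Smith normal form diag(1,1,1,1).

From H_k ≅ ker(∂_k) / im(∂_{k+1}) we obtain:

  H_0: rank C_0 − rank ∂_1 = 5 − 4 = 1, and the invariant factors of ∂_1 are all 1, so H_0 = Z.
  H_1: rank ker ∂_1 − rank ∂_2 = (10 − 4) − 6 = 0, and the invariant factors of ∂_2 are all 1, so H_1 = 0.
  H_2: rank ker ∂_2 − rank ∂_3 = (10 − 6) − 4 = 0, and the invariant factors of ∂_3 are all 1, so H_2 = 0.
  H_3: rank ker ∂_3 − rank ∂_4 = (5 − 4) − 0 = 1, and there is no ∂_4, so H_3 = Z.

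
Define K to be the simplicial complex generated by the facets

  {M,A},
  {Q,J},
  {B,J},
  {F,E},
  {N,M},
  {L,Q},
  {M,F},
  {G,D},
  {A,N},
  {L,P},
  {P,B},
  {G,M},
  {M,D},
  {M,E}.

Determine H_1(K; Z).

Order the vertices as A < B < D < E < F < G < J < L < M < N < P < Q. Listing each simplex with vertices in this order, K has dimension 1 with simplices:

  0-simplices (12): A, B, D, E, F, G, J, L, M, N, P, Q
  1-simplices (14): AM, AN, BJ, BP, DG, DM, EF, EM, FM, GM, JQ, LP, LQ, MN

so the chain groups are C_0 ≅ Z^12, C_1 ≅ Z^14.

∂_1: C_1 → C_0 maps an edge to its endpoints' difference, ∂[p,q] = q − p. For instance
  ∂BP = P − B.
The 12×14 boundary matrix has rank 10 and Smith normal form diag(1,1,1,1,1,1,1,1,1,1).

Now H_k = ker ∂_k / im ∂_{k+1}, so:

  H_1: rank ker ∂_1 − rank ∂_2 = (14 − 10) − 0 = 4, and there is no ∂_2, so H_1 = Z^4.

H_1 = Z^4.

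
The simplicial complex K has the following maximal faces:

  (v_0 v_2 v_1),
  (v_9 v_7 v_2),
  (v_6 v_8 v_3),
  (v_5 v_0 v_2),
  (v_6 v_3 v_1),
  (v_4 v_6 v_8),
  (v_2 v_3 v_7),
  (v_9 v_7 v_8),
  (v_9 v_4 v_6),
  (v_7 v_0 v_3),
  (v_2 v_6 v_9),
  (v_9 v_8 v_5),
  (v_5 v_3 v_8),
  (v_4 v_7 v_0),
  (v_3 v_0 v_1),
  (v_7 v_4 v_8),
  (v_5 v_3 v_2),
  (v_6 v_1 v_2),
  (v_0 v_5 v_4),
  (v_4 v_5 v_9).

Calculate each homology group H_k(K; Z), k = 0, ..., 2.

Take the total order v_0 < v_1 < v_2 < v_3 < v_4 < v_5 < v_6 < v_7 < v_8 < v_9 on the vertex set. Then K (dimension 2) consists of the simplices:

  0-simplices (10): [v_0], [v_1], [v_2], [v_3], [v_4], [v_5], [v_6], [v_7], [v_8], [v_9]
  1-simplices (30): (30 of them)
  2-simplices (20): (20 of them)

Hence C_0 ≅ Z^10, C_1 ≅ Z^30, C_2 ≅ Z^20.

Boundary ∂_1: C_1 → C_0 sends each edge [p,q] (with p < q) to q − p. For instance
  ∂[v_3,v_8] = [v_8] − [v_3].
The resulting 10×30 matrix has rank 9, and its Smith normal form has invariant factors (1,1,1,1,1,1,1,1,1).

Boundary ∂_2: C_2 → C_1 acts by ∂[p,q,r] = [q,r] − [p,r] + [p,q]. For instance
  ∂[v_0,v_4,v_7] = [v_4,v_7] − [v_0,v_7] + [v_0,v_4],
  ∂[v_0,v_2,v_5] = [v_2,v_5] − [v_0,v_5] + [v_0,v_2].
The 30×20 boundary matrix has rank 20 and Smith normal form diag(1,1,1,1,1,1,1,1,1,1,1,1,1,1,1,1,1,1,1,2).

Now H_k = ker ∂_k / im ∂_{k+1}, so:

  H_0: rank C_0 − rank ∂_1 = 10 − 9 = 1, and the invariant factors of ∂_1 are all 1, so H_0 ≅ Z.
  H_1: rank ker ∂_1 − rank ∂_2 = (30 − 9) − 20 = 1, and ∂_2 has invariant factor 2 > 1, so H_1 ≅ Z ⊕ Z/2Z.
  H_2: rank ker ∂_2 − rank ∂_3 = (20 − 20) − 0 = 0, and there is no ∂_3, so H_2 ≅ 0.

H_0 ≅ Z,  H_1 ≅ Z ⊕ Z/2Z,  H_2 = 0.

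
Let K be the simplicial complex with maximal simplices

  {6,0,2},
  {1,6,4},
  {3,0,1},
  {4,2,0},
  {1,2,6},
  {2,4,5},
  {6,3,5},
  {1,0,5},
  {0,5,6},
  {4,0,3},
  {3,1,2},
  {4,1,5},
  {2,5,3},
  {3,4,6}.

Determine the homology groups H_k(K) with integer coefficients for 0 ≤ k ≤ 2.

H_0 = Z,  H_1 = Z^2,  H_2 = Z.

Order the vertices as 0 < 1 < 2 < 3 < 4 < 5 < 6. Listing each simplex with vertices in this order, K has dimension 2 with simplices:

  0-simplices (7): [0], [1], [2], [3], [4], [5], [6]
  1-simplices (21): [0,1], [0,2], [0,3], [0,4], [0,5], [0,6], [1,2], [1,3], [1,4], [1,5], [1,6], [2,3], [2,4], [2,5], [2,6], [3,4], [3,5], [3,6], [4,5], [4,6], [5,6]
  2-simplices (14): [0,1,3], [0,1,5], [0,2,4], [0,2,6], [0,3,4], [0,5,6], [1,2,3], [1,2,6], [1,4,5], [1,4,6], [2,3,5], [2,4,5], [3,4,6], [3,5,6]

so the chain groups are C_0 ≅ Z^7, C_1 ≅ Z^21, C_2 ≅ Z^14.

∂_1: C_1 → C_0 maps an edge to its endpoints' difference, ∂[p,q] = q − p.
This gives a 7×21 integer matrix of rank 6; reducing to Smith normal form yields diagonal entries (1,1,1,1,1,1).

Boundary ∂_2: C_2 → C_1 sends each 2-simplex [p,q,r] to [q,r] − [p,r] + [p,q]. For instance
  ∂[0,1,5] = [1,5] − [0,5] + [0,1],
  ∂[1,2,3] = [2,3] − [1,3] + [1,2].
The 21×14 boundary matrix has rank 13 and Smith normal form diag(1,1,1,1,1,1,1,1,1,1,1,1,1).

Reading off H_k = ker ∂_k / im ∂_{k+1}:

  H_0: rank C_0 − rank ∂_1 = 7 − 6 = 1, and the invariant factors of ∂_1 are all 1, so H_0 = Z.
  H_1: rank ker ∂_1 − rank ∂_2 = (21 − 6) − 13 = 2, and the invariant factors of ∂_2 are all 1, so H_1 = Z^2.
  H_2: rank ker ∂_2 − rank ∂_3 = (14 − 13) − 0 = 1, and there is no ∂_3, so H_2 = Z.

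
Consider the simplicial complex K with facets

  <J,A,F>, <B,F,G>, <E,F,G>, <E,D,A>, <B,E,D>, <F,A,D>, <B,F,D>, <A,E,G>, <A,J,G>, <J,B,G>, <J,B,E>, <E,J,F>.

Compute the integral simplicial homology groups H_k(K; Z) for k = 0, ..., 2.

Take the total order A < B < D < E < F < G < J on the vertex set. Then K (dimension 2) consists of the simplices:

  0-simplices (7): A, B, D, E, F, G, J
  1-simplices (18): AD, AE, AF, AG, AJ, BD, BE, BF, BG, BJ, DE, DF, EF, EG, EJ, FG, FJ, GJ
  2-simplices (12): ADE, ADF, AEG, AFJ, AGJ, BDE, BDF, BEJ, BFG, BGJ, EFG, EFJ

so the chain groups are C_0 ≅ Z^7, C_1 ≅ Z^18, C_2 ≅ Z^12.

The boundary map ∂_1: C_1 → C_0 is given by ∂[p,q] = [q] − [p].
The resulting 7×18 matrix has rank 6, and its Smith normal form has invariant factors (1,1,1,1,1,1).

∂_2: C_2 → C_1 acts by ∂[p,q,r] = [q,r] − [p,r] + [p,q]. For instance
  ∂BFG = FG − BG + BF,
  ∂BEJ = EJ − BJ + BE.
As a 18×12 matrix over Z this has rank 12, with invariant factors (1,1,1,1,1,1,1,1,1,1,1,2).

From H_k ≅ ker(∂_k) / im(∂_{k+1}) we obtain:

  H_0: rank C_0 − rank ∂_1 = 7 − 6 = 1, and the invariant factors of ∂_1 are all 1, so H_0 ≅ Z.
  H_1: rank ker ∂_1 − rank ∂_2 = (18 − 6) − 12 = 0, and ∂_2 has invariant factor 2 > 1, so H_1 ≅ Z/2Z.
  H_2: rank ker ∂_2 − rank ∂_3 = (12 − 12) − 0 = 0, and there is no ∂_3, so H_2 ≅ 0.

H_0 ≅ Z,  H_1 ≅ Z/2Z,  H_2 = 0.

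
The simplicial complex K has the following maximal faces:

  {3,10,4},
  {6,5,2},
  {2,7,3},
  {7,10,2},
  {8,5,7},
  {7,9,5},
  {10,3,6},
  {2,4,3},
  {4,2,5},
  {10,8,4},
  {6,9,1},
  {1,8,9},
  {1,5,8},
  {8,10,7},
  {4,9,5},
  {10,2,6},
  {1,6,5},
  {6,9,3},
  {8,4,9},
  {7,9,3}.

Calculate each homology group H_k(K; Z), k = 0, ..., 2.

Take the total order 1 < 2 < 3 < 4 < 5 < 6 < 7 < 8 < 9 < 10 on the vertex set. Then K (dimension 2) consists of the simplices:

  0-simplices (10): [1], [2], [3], [4], [5], [6], [7], [8], [9], [10]
  1-simplices (30): (30 of them)
  2-simplices (20): (20 of them)

Hence C_0 ≅ Z^10, C_1 ≅ Z^30, C_2 ≅ Z^20.

∂_1: C_1 → C_0 maps an edge to its endpoints' difference, ∂[p,q] = q − p. For instance
  ∂[8,9] = [9] − [8].
The resulting 10×30 matrix has rank 9, and its Smith normal form has invariant factors (1,1,1,1,1,1,1,1,1).

∂_2: C_2 → C_1 maps a triangle to the signed sum of its edges. For instance
  ∂[2,7,10] = [7,10] − [2,10] + [2,7],
  ∂[1,8,9] = [8,9] − [1,9] + [1,8].
This gives a 30×20 integer matrix of rank 20; reducing to Smith normal form yields diagonal entries (1,1,1,1,1,1,1,1,1,1,1,1,1,1,1,1,1,1,1,2).

Now H_k = ker ∂_k / im ∂_{k+1}, so:

  H_0: rank C_0 − rank ∂_1 = 10 − 9 = 1, and the invariant factors of ∂_1 are all 1, so H_0 = Z.
  H_1: rank ker ∂_1 − rank ∂_2 = (30 − 9) − 20 = 1, and ∂_2 has invariant factor 2 > 1, so H_1 = Z × Z/2.
  H_2: rank ker ∂_2 − rank ∂_3 = (20 − 20) − 0 = 0, and there is no ∂_3, so H_2 = 0.

H_0 = Z,  H_1 = Z × Z/2,  H_2 = 0.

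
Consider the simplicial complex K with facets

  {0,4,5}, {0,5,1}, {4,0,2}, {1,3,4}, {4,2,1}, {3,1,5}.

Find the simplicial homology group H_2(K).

H_2 = 0.

Take the total order 0 < 1 < 2 < 3 < 4 < 5 on the vertex set. Then K (dimension 2) consists of the simplices:

  0-simplices (6): [0], [1], [2], [3], [4], [5]
  1-simplices (12): [0,1], [0,2], [0,4], [0,5], [1,2], [1,3], [1,4], [1,5], [2,4], [3,4], [3,5], [4,5]
  2-simplices (6): [0,1,5], [0,2,4], [0,4,5], [1,2,4], [1,3,4], [1,3,5]

Hence C_0 ≅ Z^6, C_1 ≅ Z^12, C_2 ≅ Z^6.

∂_1: C_1 → C_0 is given by ∂[p,q] = [q] − [p]. For instance
  ∂[1,4] = [4] − [1].
The 6×12 boundary matrix has rank 5 and Smith normal form diag(1,1,1,1,1).

Boundary ∂_2: C_2 → C_1 sends each 2-simplex [p,q,r] to [q,r] − [p,r] + [p,q]. For instance
  ∂[1,2,4] = [2,4] − [1,4] + [1,2],
  ∂[0,2,4] = [2,4] − [0,4] + [0,2].
The 12×6 boundary matrix has rank 6 and Smith normal form diag(1,1,1,1,1,1).

From H_k ≅ ker(∂_k) / im(∂_{k+1}) we obtain:

  H_2: rank ker ∂_2 − rank ∂_3 = (6 − 6) − 0 = 0, and there is no ∂_3, so H_2 = 0.

(K is a triangulation of the cylinder S^1 x I.)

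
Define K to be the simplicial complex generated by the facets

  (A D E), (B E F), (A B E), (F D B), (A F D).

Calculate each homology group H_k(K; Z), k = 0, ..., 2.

H_0 = Z,  H_1 = Z,  H_2 = 0.

We work with the vertex ordering A < B < D < E < F. The simplices of K, each written with vertices in increasing order, are:

  0-simplices (5): A, B, D, E, F
  1-simplices (10): AB, AD, AE, AF, BD, BE, BF, DE, DF, EF
  2-simplices (5): ABE, ADE, ADF, BDF, BEF

so the chain groups are C_0 ≅ Z^5, C_1 ≅ Z^10, C_2 ≅ Z^5.

The boundary map ∂_1: C_1 → C_0 is given by ∂[p,q] = [q] − [p].
As a 5×10 matrix over Z this has rank 4, with invariant factors (1,1,1,1).

Boundary ∂_2: C_2 → C_1 acts by ∂[p,q,r] = [q,r] − [p,r] + [p,q]. For instance
  ∂ADE = DE − AE + AD,
  ∂BEF = EF − BF + BE.
The resulting 10×5 matrix has rank 5, and its Smith normal form has invariant factors (1,1,1,1,1).

Reading off H_k = ker ∂_k / im ∂_{k+1}:

  H_0: rank C_0 − rank ∂_1 = 5 − 4 = 1, and the invariant factors of ∂_1 are all 1, so H_0 ≅ Z.
  H_1: rank ker ∂_1 − rank ∂_2 = (10 − 4) − 5 = 1, and the invariant factors of ∂_2 are all 1, so H_1 ≅ Z.
  H_2: rank ker ∂_2 − rank ∂_3 = (5 − 5) − 0 = 0, and there is no ∂_3, so H_2 ≅ 0.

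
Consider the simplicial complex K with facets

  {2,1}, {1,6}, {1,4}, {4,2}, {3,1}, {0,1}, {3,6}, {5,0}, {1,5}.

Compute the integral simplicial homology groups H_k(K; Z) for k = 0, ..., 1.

H_0 = Z,  H_1 = Z^3.

Fix the vertex order 0 < 1 < 2 < 3 < 4 < 5 < 6 and write every simplex with vertices in increasing order. Then dim K = 1 and the simplices of K are:

  0-simplices (7): [0], [1], [2], [3], [4], [5], [6]
  1-simplices (9): [0,1], [0,5], [1,2], [1,3], [1,4], [1,5], [1,6], [2,4], [3,6]

giving chain groups C_0 ≅ Z^7, C_1 ≅ Z^9.

Boundary ∂_1: C_1 → C_0 maps an edge to its endpoints' difference, ∂[p,q] = q − p. For instance
  ∂[2,4] = [4] − [2].
As a 7×9 matrix over Z this has rank 6, with invariant factors (1,1,1,1,1,1).

Reading off H_k = ker ∂_k / im ∂_{k+1}:

  H_0: rank C_0 − rank ∂_1 = 7 − 6 = 1, and the invariant factors of ∂_1 are all 1, so H_0 ≅ Z.
  H_1: rank ker ∂_1 − rank ∂_2 = (9 − 6) − 0 = 3, and there is no ∂_2, so H_1 ≅ Z^3.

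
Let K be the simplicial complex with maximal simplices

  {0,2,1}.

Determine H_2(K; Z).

H_2 ≅ 0.

Take the total order 0 < 1 < 2 on the vertex set. Then K (dimension 2) consists of the simplices:

  0-simplices (3): [0], [1], [2]
  1-simplices (3): [0,1], [0,2], [1,2]
  2-simplices (1): [0,1,2]

so the chain groups are C_0 ≅ Z^3, C_1 ≅ Z^3, C_2 ≅ Z^1.

Boundary ∂_1: C_1 → C_0 sends each edge [p,q] (with p < q) to q − p.
As a 3×3 matrix over Z this has rank 2, with invariant factors (1,1).

Boundary ∂_2: C_2 → C_1 acts by ∂[p,q,r] = [q,r] − [p,r] + [p,q]. For instance
  ∂[0,1,2] = [1,2] − [0,2] + [0,1].
This gives a 3×1 integer matrix of rank 1; reducing to Smith normal form yields diagonal entries (1).

Computing H_k = (kernel of ∂_k) / (image of ∂_{k+1}):

  H_2: rank ker ∂_2 − rank ∂_3 = (1 − 1) − 0 = 0, and there is no ∂_3, so H_2 = 0.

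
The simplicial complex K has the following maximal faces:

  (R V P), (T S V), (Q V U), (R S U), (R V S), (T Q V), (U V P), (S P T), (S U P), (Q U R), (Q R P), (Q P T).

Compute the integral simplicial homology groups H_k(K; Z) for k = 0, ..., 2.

H_0 = Z,  H_1 = Z/2Z,  H_2 = 0.

Fix the vertex order P < Q < R < S < T < U < V and write every simplex with vertices in increasing order. Then dim K = 2 and the simplices of K are:

  0-simplices (7): P, Q, R, S, T, U, V
  1-simplices (18): PQ, PR, PS, PT, PU, PV, QR, QT, QU, QV, RS, RU, RV, ST, SU, SV, TV, UV
  2-simplices (12): PQR, PQT, PRV, PST, PSU, PUV, QRU, QTV, QUV, RSU, RSV, STV

giving chain groups C_0 ≅ Z^7, C_1 ≅ Z^18, C_2 ≅ Z^12.

The boundary map ∂_1: C_1 → C_0 sends each edge [p,q] (with p < q) to q − p. For instance
  ∂PU = U − P.
The 7×18 boundary matrix has rank 6 and Smith normal form diag(1,1,1,1,1,1).

∂_2: C_2 → C_1 maps a triangle to the signed sum of its edges. For instance
  ∂QTV = TV − QV + QT,
  ∂RSV = SV − RV + RS.
As a 18×12 matrix over Z this has rank 12, with invariant factors (1,1,1,1,1,1,1,1,1,1,1,2).

Computing H_k = (kernel of ∂_k) / (image of ∂_{k+1}):

  H_0: rank C_0 − rank ∂_1 = 7 − 6 = 1, and the invariant factors of ∂_1 are all 1, so H_0 ≅ Z.
  H_1: rank ker ∂_1 − rank ∂_2 = (18 − 6) − 12 = 0, and ∂_2 has invariant factor 2 > 1, so H_1 ≅ Z/2Z.
  H_2: rank ker ∂_2 − rank ∂_3 = (12 − 12) − 0 = 0, and there is no ∂_3, so H_2 ≅ 0.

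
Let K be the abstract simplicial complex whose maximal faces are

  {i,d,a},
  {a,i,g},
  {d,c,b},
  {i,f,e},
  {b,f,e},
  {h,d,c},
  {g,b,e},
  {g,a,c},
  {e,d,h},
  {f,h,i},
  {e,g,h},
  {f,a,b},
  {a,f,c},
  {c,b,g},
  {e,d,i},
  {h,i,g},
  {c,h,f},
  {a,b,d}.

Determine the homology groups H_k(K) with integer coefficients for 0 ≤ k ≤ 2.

H_0 ≅ Z,  H_1 ≅ Z ⊕ Z/2,  H_2 = 0.

Take the total order a < b < c < d < e < f < g < h < i on the vertex set. Then K (dimension 2) consists of the simplices:

  0-simplices (9): a, b, c, d, e, f, g, h, i
  1-simplices (27): ab, ac, ad, af, ag, ai, bc, bd, be, bf, bg, cd, cf, cg, ch, de, dh, di, ef, eg, eh, ei, fh, fi, gh, gi, hi
  2-simplices (18): abd, abf, acf, acg, adi, agi, bcd, bcg, bef, beg, cdh, cfh, deh, dei, efi, egh, fhi, ghi

giving chain groups C_0 ≅ Z^9, C_1 ≅ Z^27, C_2 ≅ Z^18.

The boundary map ∂_1: C_1 → C_0 is given by ∂[p,q] = [q] − [p]. For instance
  ∂ab = b − a.
As a 9×27 matrix over Z this has rank 8, with invariant factors (1,1,1,1,1,1,1,1).

The boundary map ∂_2: C_2 → C_1 sends each 2-simplex [p,q,r] to [q,r] − [p,r] + [p,q]. For instance
  ∂agi = gi − ai + ag,
  ∂cdh = dh − ch + cd.
The resulting 27×18 matrix has rank 18, and its Smith normal form has invariant factors (1,1,1,1,1,1,1,1,1,1,1,1,1,1,1,1,1,2).

Computing H_k = (kernel of ∂_k) / (image of ∂_{k+1}):

  H_0: rank C_0 − rank ∂_1 = 9 − 8 = 1, and the invariant factors of ∂_1 are all 1, so H_0 = Z.
  H_1: rank ker ∂_1 − rank ∂_2 = (27 − 8) − 18 = 1, and ∂_2 has invariant factor 2 > 1, so H_1 = Z ⊕ Z/2.
  H_2: rank ker ∂_2 − rank ∂_3 = (18 − 18) − 0 = 0, and there is no ∂_3, so H_2 = 0.

As a check, the Euler characteristic is 9 − 27 + 18 = 0, which agrees with 1 − 1 + 0 = 0.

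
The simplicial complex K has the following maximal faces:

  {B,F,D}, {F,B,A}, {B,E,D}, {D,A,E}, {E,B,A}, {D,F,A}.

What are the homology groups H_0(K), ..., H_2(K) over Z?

Order the vertices as A < B < D < E < F. Listing each simplex with vertices in this order, K has dimension 2 with simplices:

  0-simplices (5): A, B, D, E, F
  1-simplices (9): AB, AD, AE, AF, BD, BE, BF, DE, DF
  2-simplices (6): ABE, ABF, ADE, ADF, BDE, BDF

so the chain groups are C_0 ≅ Z^5, C_1 ≅ Z^9, C_2 ≅ Z^6.

The boundary map ∂_1: C_1 → C_0 sends each edge [p,q] (with p < q) to q − p.
The resulting 5×9 matrix has rank 4, and its Smith normal form has invariant factors (1,1,1,1).

∂_2: C_2 → C_1 acts by ∂[p,q,r] = [q,r] − [p,r] + [p,q]. For instance
  ∂BDF = DF − BF + BD,
  ∂BDE = DE − BE + BD.
The resulting 9×6 matrix has rank 5, and its Smith normal form has invariant factors (1,1,1,1,1).

Now H_k = ker ∂_k / im ∂_{k+1}, so:

  H_0: rank C_0 − rank ∂_1 = 5 − 4 = 1, and the invariant factors of ∂_1 are all 1, so H_0 ≅ Z.
  H_1: rank ker ∂_1 − rank ∂_2 = (9 − 4) − 5 = 0, and the invariant factors of ∂_2 are all 1, so H_1 ≅ 0.
  H_2: rank ker ∂_2 − rank ∂_3 = (6 − 5) − 0 = 1, and there is no ∂_3, so H_2 ≅ Z.

(K is a triangulation of the 2-sphere S^2.)

H_0 ≅ Z,  H_1 = 0,  H_2 ≅ Z.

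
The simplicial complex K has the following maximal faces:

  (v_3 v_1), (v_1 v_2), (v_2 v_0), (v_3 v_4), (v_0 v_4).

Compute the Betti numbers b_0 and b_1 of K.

K has 5 vertices, 5 edges.
rank ∂_0 = 0, rank ∂_1 = 4 ⇒ b_0 = 5 − 0 − 4 = 1; all invariant factors of ∂_1 are 1 so no torsion. So H_0 = Z.
rank ∂_1 = 4, rank ∂_2 = 0 ⇒ b_1 = 5 − 4 − 0 = 1. So H_1 = Z.

b_0 = 1, b_1 = 1.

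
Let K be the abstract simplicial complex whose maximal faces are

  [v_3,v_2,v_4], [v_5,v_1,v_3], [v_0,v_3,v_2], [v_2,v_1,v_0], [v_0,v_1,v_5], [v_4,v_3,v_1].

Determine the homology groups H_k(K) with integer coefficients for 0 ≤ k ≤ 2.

H_0 = Z,  H_1 = Z,  H_2 = 0.

Order the vertices as v_0 < v_1 < v_2 < v_3 < v_4 < v_5. Listing each simplex with vertices in this order, K has dimension 2 with simplices:

  0-simplices (6): [v_0], [v_1], [v_2], [v_3], [v_4], [v_5]
  1-simplices (12): [v_0,v_1], [v_0,v_2], [v_0,v_3], [v_0,v_5], [v_1,v_2], [v_1,v_3], [v_1,v_4], [v_1,v_5], [v_2,v_3], [v_2,v_4], [v_3,v_4], [v_3,v_5]
  2-simplices (6): [v_0,v_1,v_2], [v_0,v_1,v_5], [v_0,v_2,v_3], [v_1,v_3,v_4], [v_1,v_3,v_5], [v_2,v_3,v_4]

giving chain groups C_0 ≅ Z^6, C_1 ≅ Z^12, C_2 ≅ Z^6.

The boundary map ∂_1: C_1 → C_0 sends each edge [p,q] (with p < q) to q − p.
As a 6×12 matrix over Z this has rank 5, with invariant factors (1,1,1,1,1).

The boundary map ∂_2: C_2 → C_1 maps a triangle to the signed sum of its edges. For instance
  ∂[v_1,v_3,v_4] = [v_3,v_4] − [v_1,v_4] + [v_1,v_3],
  ∂[v_1,v_3,v_5] = [v_3,v_5] − [v_1,v_5] + [v_1,v_3].
This gives a 12×6 integer matrix of rank 6; reducing to Smith normal form yields diagonal entries (1,1,1,1,1,1).

From H_k ≅ ker(∂_k) / im(∂_{k+1}) we obtain:

  H_0: rank C_0 − rank ∂_1 = 6 − 5 = 1, and the invariant factors of ∂_1 are all 1, so H_0 ≅ Z.
  H_1: rank ker ∂_1 − rank ∂_2 = (12 − 5) − 6 = 1, and the invariant factors of ∂_2 are all 1, so H_1 ≅ Z.
  H_2: rank ker ∂_2 − rank ∂_3 = (6 − 6) − 0 = 0, and there is no ∂_3, so H_2 ≅ 0.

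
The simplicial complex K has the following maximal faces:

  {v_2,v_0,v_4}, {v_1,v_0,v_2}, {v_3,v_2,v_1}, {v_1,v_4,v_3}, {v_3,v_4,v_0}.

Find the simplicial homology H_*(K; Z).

Take the total order v_0 < v_1 < v_2 < v_3 < v_4 on the vertex set. Then K (dimension 2) consists of the simplices:

  0-simplices (5): [v_0], [v_1], [v_2], [v_3], [v_4]
  1-simplices (10): [v_0,v_1], [v_0,v_2], [v_0,v_3], [v_0,v_4], [v_1,v_2], [v_1,v_3], [v_1,v_4], [v_2,v_3], [v_2,v_4], [v_3,v_4]
  2-simplices (5): [v_0,v_1,v_2], [v_0,v_2,v_4], [v_0,v_3,v_4], [v_1,v_2,v_3], [v_1,v_3,v_4]

giving chain groups C_0 ≅ Z^5, C_1 ≅ Z^10, C_2 ≅ Z^5.

The boundary map ∂_1: C_1 → C_0 is given by ∂[p,q] = [q] − [p].
As a 5×10 matrix over Z this has rank 4, with invariant factors (1,1,1,1).

Boundary ∂_2: C_2 → C_1 acts by ∂[p,q,r] = [q,r] − [p,r] + [p,q]. For instance
  ∂[v_0,v_1,v_2] = [v_1,v_2] − [v_0,v_2] + [v_0,v_1],
  ∂[v_1,v_2,v_3] = [v_2,v_3] − [v_1,v_3] + [v_1,v_2].
The 10×5 boundary matrix has rank 5 and Smith normal form diag(1,1,1,1,1).

Now H_k = ker ∂_k / im ∂_{k+1}, so:

  H_0: rank C_0 − rank ∂_1 = 5 − 4 = 1, and the invariant factors of ∂_1 are all 1, so H_0 = Z.
  H_1: rank ker ∂_1 − rank ∂_2 = (10 − 4) − 5 = 1, and the invariant factors of ∂_2 are all 1, so H_1 = Z.
  H_2: rank ker ∂_2 − rank ∂_3 = (5 − 5) − 0 = 0, and there is no ∂_3, so H_2 = 0.

H_0 ≅ Z,  H_1 ≅ Z,  H_2 = 0.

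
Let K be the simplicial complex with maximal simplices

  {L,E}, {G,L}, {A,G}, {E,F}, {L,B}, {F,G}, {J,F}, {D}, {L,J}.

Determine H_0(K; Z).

H_0 ≅ Z^2.

We work with the vertex ordering A < B < D < E < F < G < J < L. The simplices of K, each written with vertices in increasing order, are:

  0-simplices (8): A, B, D, E, F, G, J, L
  1-simplices (8): AG, BL, EF, EL, FG, FJ, GL, JL

so the chain groups are C_0 ≅ Z^8, C_1 ≅ Z^8.

The boundary map ∂_1: C_1 → C_0 sends each edge [p,q] (with p < q) to q − p. For instance
  ∂EL = L − E.
This gives a 8×8 integer matrix of rank 6; reducing to Smith normal form yields diagonal entries (1,1,1,1,1,1).

Computing H_k = (kernel of ∂_k) / (image of ∂_{k+1}):

  H_0: rank C_0 − rank ∂_1 = 8 − 6 = 2, and the invariant factors of ∂_1 are all 1, so H_0 = Z^2.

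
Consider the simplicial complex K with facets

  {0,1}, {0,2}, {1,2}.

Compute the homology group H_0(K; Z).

Order the vertices as 0 < 1 < 2. Listing each simplex with vertices in this order, K has dimension 1 with simplices:

  0-simplices (3): [0], [1], [2]
  1-simplices (3): [0,1], [0,2], [1,2]

Hence C_0 ≅ Z^3, C_1 ≅ Z^3.

The boundary map ∂_1: C_1 → C_0 is given by ∂[p,q] = [q] − [p]. For instance
  ∂[0,1] = [1] − [0].
The 3×3 boundary matrix has rank 2 and Smith normal form diag(1,1).

Now H_k = ker ∂_k / im ∂_{k+1}, so:

  H_0: rank C_0 − rank ∂_1 = 3 − 2 = 1, and the invariant factors of ∂_1 are all 1, so H_0 = Z.

H_0 = Z.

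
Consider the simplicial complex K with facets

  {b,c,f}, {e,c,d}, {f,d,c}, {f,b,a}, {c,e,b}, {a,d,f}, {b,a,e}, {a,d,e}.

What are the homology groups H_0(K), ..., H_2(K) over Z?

We work with the vertex ordering a < b < c < d < e < f. The simplices of K, each written with vertices in increasing order, are:

  0-simplices (6): a, b, c, d, e, f
  1-simplices (12): ab, ad, ae, af, bc, be, bf, cd, ce, cf, de, df
  2-simplices (8): abe, abf, ade, adf, bce, bcf, cde, cdf

Hence C_0 ≅ Z^6, C_1 ≅ Z^12, C_2 ≅ Z^8.

The boundary map ∂_1: C_1 → C_0 is given by ∂[p,q] = [q] − [p]. For instance
  ∂df = f − d.
The 6×12 boundary matrix has rank 5 and Smith normal form diag(1,1,1,1,1).

Boundary ∂_2: C_2 → C_1 maps a triangle to the signed sum of its edges. For instance
  ∂abe = be − ae + ab,
  ∂bce = ce − be + bc.
This gives a 12×8 integer matrix of rank 7; reducing to Smith normal form yields diagonal entries (1,1,1,1,1,1,1).

Computing H_k = (kernel of ∂_k) / (image of ∂_{k+1}):

  H_0: rank C_0 − rank ∂_1 = 6 − 5 = 1, and the invariant factors of ∂_1 are all 1, so H_0 = Z.
  H_1: rank ker ∂_1 − rank ∂_2 = (12 − 5) − 7 = 0, and the invariant factors of ∂_2 are all 1, so H_1 = 0.
  H_2: rank ker ∂_2 − rank ∂_3 = (8 − 7) − 0 = 1, and there is no ∂_3, so H_2 = Z.

(K is a triangulation of the 2-sphere S^2.)

H_0 = Z,  H_1 = 0,  H_2 = Z.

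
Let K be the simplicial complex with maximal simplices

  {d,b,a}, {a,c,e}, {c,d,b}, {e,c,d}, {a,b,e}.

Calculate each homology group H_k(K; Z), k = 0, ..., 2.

Fix the vertex order a < b < c < d < e and write every simplex with vertices in increasing order. Then dim K = 2 and the simplices of K are:

  0-simplices (5): a, b, c, d, e
  1-simplices (10): ab, ac, ad, ae, bc, bd, be, cd, ce, de
  2-simplices (5): abd, abe, ace, bcd, cde

Hence C_0 ≅ Z^5, C_1 ≅ Z^10, C_2 ≅ Z^5.

Boundary ∂_1: C_1 → C_0 sends each edge [p,q] (with p < q) to q − p. For instance
  ∂bc = c − b.
The 5×10 boundary matrix has rank 4 and Smith normal form diag(1,1,1,1).

Boundary ∂_2: C_2 → C_1 acts by ∂[p,q,r] = [q,r] − [p,r] + [p,q]. For instance
  ∂abd = bd − ad + ab,
  ∂bcd = cd − bd + bc.
This gives a 10×5 integer matrix of rank 5; reducing to Smith normal form yields diagonal entries (1,1,1,1,1).

Reading off H_k = ker ∂_k / im ∂_{k+1}:

  H_0: rank C_0 − rank ∂_1 = 5 − 4 = 1, and the invariant factors of ∂_1 are all 1, so H_0 = Z.
  H_1: rank ker ∂_1 − rank ∂_2 = (10 − 4) − 5 = 1, and the invariant factors of ∂_2 are all 1, so H_1 = Z.
  H_2: rank ker ∂_2 − rank ∂_3 = (5 − 5) − 0 = 0, and there is no ∂_3, so H_2 = 0.

As a check, the Euler characteristic is 5 − 10 + 5 = 0, which agrees with 1 − 1 + 0 = 0.
(K is a triangulation of the Möbius band.)

H_0 = Z,  H_1 = Z,  H_2 = 0.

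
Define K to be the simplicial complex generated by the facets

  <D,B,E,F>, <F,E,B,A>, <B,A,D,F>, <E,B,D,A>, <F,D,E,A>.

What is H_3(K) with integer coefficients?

Fix the vertex order A < B < D < E < F and write every simplex with vertices in increasing order. Then dim K = 3 and the simplices of K are:

  0-simplices (5): A, B, D, E, F
  1-simplices (10): AB, AD, AE, AF, BD, BE, BF, DE, DF, EF
  2-simplices (10): ABD, ABE, ABF, ADE, ADF, AEF, BDE, BDF, BEF, DEF
  3-simplices (5): ABDE, ABDF, ABEF, ADEF, BDEF

so the chain groups are C_0 ≅ Z^5, C_1 ≅ Z^10, C_2 ≅ Z^10, C_3 ≅ Z^5.

Boundary ∂_1: C_1 → C_0 is given by ∂[p,q] = [q] − [p]. For instance
  ∂AF = F − A.
As a 5×10 matrix over Z this has rank 4, with invariant factors (1,1,1,1).

∂_2: C_2 → C_1 acts by ∂[p,q,r] = [q,r] − [p,r] + [p,q]. For instance
  ∂ADF = DF − AF + AD,
  ∂ABF = BF − AF + AB.
As a 10×10 matrix over Z this has rank 6, with invariant factors (1,1,1,1,1,1).

∂_3: C_3 → C_2 sends each 3-simplex σ to the alternating sum Σ_i (−1)^i (σ with its i-th vertex removed). For instance
  ∂ABDF = BDF − ADF + ABF − ABD,
  ∂ABEF = BEF − AEF + ABF − ABE.
The resulting 10×5 matrix has rank 4, and its Smith normal form has invariant factors (1,1,1,1).

Now H_k = ker ∂_k / im ∂_{k+1}, so:

  H_3: rank ker ∂_3 − rank ∂_4 = (5 − 4) − 0 = 1, and there is no ∂_4, so H_3 ≅ Z.

(K is a triangulation of the 3-sphere S^3.)

H_3 ≅ Z.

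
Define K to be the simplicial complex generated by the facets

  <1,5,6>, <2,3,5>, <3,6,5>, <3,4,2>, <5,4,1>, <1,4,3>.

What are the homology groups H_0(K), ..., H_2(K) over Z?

Fix the vertex order 1 < 2 < 3 < 4 < 5 < 6 and write every simplex with vertices in increasing order. Then dim K = 2 and the simplices of K are:

  0-simplices (6): [1], [2], [3], [4], [5], [6]
  1-simplices (12): [1,3], [1,4], [1,5], [1,6], [2,3], [2,4], [2,5], [3,4], [3,5], [3,6], [4,5], [5,6]
  2-simplices (6): [1,3,4], [1,4,5], [1,5,6], [2,3,4], [2,3,5], [3,5,6]

giving chain groups C_0 ≅ Z^6, C_1 ≅ Z^12, C_2 ≅ Z^6.

Boundary ∂_1: C_1 → C_0 is given by ∂[p,q] = [q] − [p].
This gives a 6×12 integer matrix of rank 5; reducing to Smith normal form yields diagonal entries (1,1,1,1,1).

Boundary ∂_2: C_2 → C_1 sends each 2-simplex [p,q,r] to [q,r] − [p,r] + [p,q]. For instance
  ∂[2,3,5] = [3,5] − [2,5] + [2,3],
  ∂[3,5,6] = [5,6] − [3,6] + [3,5].
The resulting 12×6 matrix has rank 6, and its Smith normal form has invariant factors (1,1,1,1,1,1).

From H_k ≅ ker(∂_k) / im(∂_{k+1}) we obtain:

  H_0: rank C_0 − rank ∂_1 = 6 − 5 = 1, and the invariant factors of ∂_1 are all 1, so H_0 ≅ Z.
  H_1: rank ker ∂_1 − rank ∂_2 = (12 − 5) − 6 = 1, and the invariant factors of ∂_2 are all 1, so H_1 ≅ Z.
  H_2: rank ker ∂_2 − rank ∂_3 = (6 − 6) − 0 = 0, and there is no ∂_3, so H_2 ≅ 0.

As a check, the Euler characteristic is 6 − 12 + 6 = 0, which agrees with 1 − 1 + 0 = 0.

H_0 = Z,  H_1 = Z,  H_2 = 0.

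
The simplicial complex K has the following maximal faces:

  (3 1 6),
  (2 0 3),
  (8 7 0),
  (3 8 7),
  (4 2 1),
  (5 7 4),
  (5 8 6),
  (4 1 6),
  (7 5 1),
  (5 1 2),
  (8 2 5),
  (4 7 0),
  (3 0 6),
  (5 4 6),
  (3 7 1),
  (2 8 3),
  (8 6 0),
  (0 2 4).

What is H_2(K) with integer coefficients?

Order the vertices as 0 < 1 < 2 < 3 < 4 < 5 < 6 < 7 < 8. Listing each simplex with vertices in this order, K has dimension 2 with simplices:

  0-simplices (9): [0], [1], [2], [3], [4], [5], [6], [7], [8]
  1-simplices (27): (27 of them)
  2-simplices (18): [0,2,3], [0,2,4], [0,3,6], [0,4,7], [0,6,8], [0,7,8], [1,2,4], [1,2,5], [1,3,6], [1,3,7], [1,4,6], [1,5,7], [2,3,8], [2,5,8], [3,7,8], [4,5,6], [4,5,7], [5,6,8]

Hence C_0 ≅ Z^9, C_1 ≅ Z^27, C_2 ≅ Z^18.

∂_1: C_1 → C_0 maps an edge to its endpoints' difference, ∂[p,q] = q − p. For instance
  ∂[1,6] = [6] − [1].
As a 9×27 matrix over Z this has rank 8, with invariant factors (1,1,1,1,1,1,1,1).

∂_2: C_2 → C_1 acts by ∂[p,q,r] = [q,r] − [p,r] + [p,q]. For instance
  ∂[1,5,7] = [5,7] − [1,7] + [1,5],
  ∂[0,7,8] = [7,8] − [0,8] + [0,7].
The resulting 27×18 matrix has rank 18, and its Smith normal form has invariant factors (1,1,1,1,1,1,1,1,1,1,1,1,1,1,1,1,1,2).

Reading off H_k = ker ∂_k / im ∂_{k+1}:

  H_2: rank ker ∂_2 − rank ∂_3 = (18 − 18) − 0 = 0, and there is no ∂_3, so H_2 = 0.

H_2 = 0.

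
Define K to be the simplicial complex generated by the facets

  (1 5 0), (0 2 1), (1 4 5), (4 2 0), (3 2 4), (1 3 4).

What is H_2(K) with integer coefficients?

Fix the vertex order 0 < 1 < 2 < 3 < 4 < 5 and write every simplex with vertices in increasing order. Then dim K = 2 and the simplices of K are:

  0-simplices (6): [0], [1], [2], [3], [4], [5]
  1-simplices (12): [0,1], [0,2], [0,4], [0,5], [1,2], [1,3], [1,4], [1,5], [2,3], [2,4], [3,4], [4,5]
  2-simplices (6): [0,1,2], [0,1,5], [0,2,4], [1,3,4], [1,4,5], [2,3,4]

so the chain groups are C_0 ≅ Z^6, C_1 ≅ Z^12, C_2 ≅ Z^6.

Boundary ∂_1: C_1 → C_0 is given by ∂[p,q] = [q] − [p]. For instance
  ∂[0,1] = [1] − [0].
As a 6×12 matrix over Z this has rank 5, with invariant factors (1,1,1,1,1).

∂_2: C_2 → C_1 acts by ∂[p,q,r] = [q,r] − [p,r] + [p,q]. For instance
  ∂[0,2,4] = [2,4] − [0,4] + [0,2],
  ∂[0,1,2] = [1,2] − [0,2] + [0,1].
The 12×6 boundary matrix has rank 6 and Smith normal form diag(1,1,1,1,1,1).

From H_k ≅ ker(∂_k) / im(∂_{k+1}) we obtain:

  H_2: rank ker ∂_2 − rank ∂_3 = (6 − 6) − 0 = 0, and there is no ∂_3, so H_2 ≅ 0.

H_2 ≅ 0.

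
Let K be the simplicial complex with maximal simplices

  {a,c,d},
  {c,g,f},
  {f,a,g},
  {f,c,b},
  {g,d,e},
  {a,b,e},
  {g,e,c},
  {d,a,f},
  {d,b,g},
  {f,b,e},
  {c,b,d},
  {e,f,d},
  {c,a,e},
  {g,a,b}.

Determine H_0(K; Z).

H_0 = Z.

Take the total order a < b < c < d < e < f < g on the vertex set. Then K (dimension 2) consists of the simplices:

  0-simplices (7): a, b, c, d, e, f, g
  1-simplices (21): ab, ac, ad, ae, af, ag, bc, bd, be, bf, bg, cd, ce, cf, cg, de, df, dg, ef, eg, fg
  2-simplices (14): abe, abg, acd, ace, adf, afg, bcd, bcf, bdg, bef, ceg, cfg, def, deg

giving chain groups C_0 ≅ Z^7, C_1 ≅ Z^21, C_2 ≅ Z^14.

Boundary ∂_1: C_1 → C_0 is given by ∂[p,q] = [q] − [p]. For instance
  ∂eg = g − e.
As a 7×21 matrix over Z this has rank 6, with invariant factors (1,1,1,1,1,1).

Boundary ∂_2: C_2 → C_1 sends each 2-simplex [p,q,r] to [q,r] − [p,r] + [p,q]. For instance
  ∂cfg = fg − cg + cf,
  ∂deg = eg − dg + de.
This gives a 21×14 integer matrix of rank 13; reducing to Smith normal form yields diagonal entries (1,1,1,1,1,1,1,1,1,1,1,1,1).

Now H_k = ker ∂_k / im ∂_{k+1}, so:

  H_0: rank C_0 − rank ∂_1 = 7 − 6 = 1, and the invariant factors of ∂_1 are all 1, so H_0 ≅ Z.

(K is a triangulation of the torus T^2.)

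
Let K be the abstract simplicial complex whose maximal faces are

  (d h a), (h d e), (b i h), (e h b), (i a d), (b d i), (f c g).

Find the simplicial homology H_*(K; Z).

Fix the vertex order a < b < c < d < e < f < g < h < i and write every simplex with vertices in increasing order. Then dim K = 2 and the simplices of K are:

  0-simplices (9): a, b, c, d, e, f, g, h, i
  1-simplices (15): ad, ah, ai, bd, be, bh, bi, cf, cg, de, dh, di, eh, fg, hi
  2-simplices (7): adh, adi, bdi, beh, bhi, cfg, deh

so the chain groups are C_0 ≅ Z^9, C_1 ≅ Z^15, C_2 ≅ Z^7.

The boundary map ∂_1: C_1 → C_0 sends each edge [p,q] (with p < q) to q − p. For instance
  ∂cf = f − c.
The resulting 9×15 matrix has rank 7, and its Smith normal form has invariant factors (1,1,1,1,1,1,1).

∂_2: C_2 → C_1 acts by ∂[p,q,r] = [q,r] − [p,r] + [p,q]. For instance
  ∂adi = di − ai + ad,
  ∂beh = eh − bh + be.
This gives a 15×7 integer matrix of rank 7; reducing to Smith normal form yields diagonal entries (1,1,1,1,1,1,1).

Now H_k = ker ∂_k / im ∂_{k+1}, so:

  H_0: rank C_0 − rank ∂_1 = 9 − 7 = 2, and the invariant factors of ∂_1 are all 1, so H_0 = Z^2.
  H_1: rank ker ∂_1 − rank ∂_2 = (15 − 7) − 7 = 1, and the invariant factors of ∂_2 are all 1, so H_1 = Z.
  H_2: rank ker ∂_2 − rank ∂_3 = (7 − 7) − 0 = 0, and there is no ∂_3, so H_2 = 0.

H_0 = Z^2,  H_1 = Z,  H_2 = 0.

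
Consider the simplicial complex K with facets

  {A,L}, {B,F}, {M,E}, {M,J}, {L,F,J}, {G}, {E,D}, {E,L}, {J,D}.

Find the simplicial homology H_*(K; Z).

Order the vertices as A < B < D < E < F < G < J < L < M. Listing each simplex with vertices in this order, K has dimension 2 with simplices:

  0-simplices (9): A, B, D, E, F, G, J, L, M
  1-simplices (10): AL, BF, DE, DJ, EL, EM, FJ, FL, JL, JM
  2-simplices (1): FJL

so the chain groups are C_0 ≅ Z^9, C_1 ≅ Z^10, C_2 ≅ Z^1.

The boundary map ∂_1: C_1 → C_0 sends each edge [p,q] (with p < q) to q − p. For instance
  ∂FL = L − F.
The 9×10 boundary matrix has rank 7 and Smith normal form diag(1,1,1,1,1,1,1).

Boundary ∂_2: C_2 → C_1 acts by ∂[p,q,r] = [q,r] − [p,r] + [p,q]. For instance
  ∂FJL = JL − FL + FJ.
As a 10×1 matrix over Z this has rank 1, with invariant factors (1).

From H_k ≅ ker(∂_k) / im(∂_{k+1}) we obtain:

  H_0: rank C_0 − rank ∂_1 = 9 − 7 = 2, and the invariant factors of ∂_1 are all 1, so H_0 ≅ Z^2.
  H_1: rank ker ∂_1 − rank ∂_2 = (10 − 7) − 1 = 2, and the invariant factors of ∂_2 are all 1, so H_1 ≅ Z^2.
  H_2: rank ker ∂_2 − rank ∂_3 = (1 − 1) − 0 = 0, and there is no ∂_3, so H_2 ≅ 0.

H_0 ≅ Z^2,  H_1 ≅ Z^2,  H_2 = 0.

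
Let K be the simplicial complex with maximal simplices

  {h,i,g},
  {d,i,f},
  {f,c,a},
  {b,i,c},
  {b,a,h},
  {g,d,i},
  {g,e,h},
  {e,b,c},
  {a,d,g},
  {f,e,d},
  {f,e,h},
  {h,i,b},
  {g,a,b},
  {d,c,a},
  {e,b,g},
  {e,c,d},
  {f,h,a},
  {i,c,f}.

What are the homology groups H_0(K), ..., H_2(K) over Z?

H_0 ≅ Z,  H_1 ≅ Z × Z/2,  H_2 = 0.

Take the total order a < b < c < d < e < f < g < h < i on the vertex set. Then K (dimension 2) consists of the simplices:

  0-simplices (9): a, b, c, d, e, f, g, h, i
  1-simplices (27): ab, ac, ad, af, ag, ah, bc, be, bg, bh, bi, cd, ce, cf, ci, de, df, dg, di, ef, eg, eh, fh, fi, gh, gi, hi
  2-simplices (18): abg, abh, acd, acf, adg, afh, bce, bci, beg, bhi, cde, cfi, def, dfi, dgi, efh, egh, ghi

Hence C_0 ≅ Z^9, C_1 ≅ Z^27, C_2 ≅ Z^18.

∂_1: C_1 → C_0 is given by ∂[p,q] = [q] − [p]. For instance
  ∂eh = h − e.
The resulting 9×27 matrix has rank 8, and its Smith normal form has invariant factors (1,1,1,1,1,1,1,1).

The boundary map ∂_2: C_2 → C_1 maps a triangle to the signed sum of its edges. For instance
  ∂adg = dg − ag + ad,
  ∂dfi = fi − di + df.
As a 27×18 matrix over Z this has rank 18, with invariant factors (1,1,1,1,1,1,1,1,1,1,1,1,1,1,1,1,1,2).

Reading off H_k = ker ∂_k / im ∂_{k+1}:

  H_0: rank C_0 − rank ∂_1 = 9 − 8 = 1, and the invariant factors of ∂_1 are all 1, so H_0 = Z.
  H_1: rank ker ∂_1 − rank ∂_2 = (27 − 8) − 18 = 1, and ∂_2 has invariant factor 2 > 1, so H_1 = Z × Z/2.
  H_2: rank ker ∂_2 − rank ∂_3 = (18 − 18) − 0 = 0, and there is no ∂_3, so H_2 = 0.

(K is a triangulation of the Klein bottle.)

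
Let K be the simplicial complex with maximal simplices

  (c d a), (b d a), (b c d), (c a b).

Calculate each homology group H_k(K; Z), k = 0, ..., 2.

We work with the vertex ordering a < b < c < d. The simplices of K, each written with vertices in increasing order, are:

  0-simplices (4): a, b, c, d
  1-simplices (6): ab, ac, ad, bc, bd, cd
  2-simplices (4): abc, abd, acd, bcd

so the chain groups are C_0 ≅ Z^4, C_1 ≅ Z^6, C_2 ≅ Z^4.

Boundary ∂_1: C_1 → C_0 sends each edge [p,q] (with p < q) to q − p.
The 4×6 boundary matrix has rank 3 and Smith normal form diag(1,1,1).

The boundary map ∂_2: C_2 → C_1 maps a triangle to the signed sum of its edges. For instance
  ∂abd = bd − ad + ab,
  ∂bcd = cd − bd + bc.
As a 6×4 matrix over Z this has rank 3, with invariant factors (1,1,1).

From H_k ≅ ker(∂_k) / im(∂_{k+1}) we obtain:

  H_0: rank C_0 − rank ∂_1 = 4 − 3 = 1, and the invariant factors of ∂_1 are all 1, so H_0 ≅ Z.
  H_1: rank ker ∂_1 − rank ∂_2 = (6 − 3) − 3 = 0, and the invariant factors of ∂_2 are all 1, so H_1 ≅ 0.
  H_2: rank ker ∂_2 − rank ∂_3 = (4 − 3) − 0 = 1, and there is no ∂_3, so H_2 ≅ Z.

As a check, the Euler characteristic is 4 − 6 + 4 = 2, which agrees with 1 − 0 + 1 = 2.

H_0 = Z,  H_1 = 0,  H_2 = Z.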